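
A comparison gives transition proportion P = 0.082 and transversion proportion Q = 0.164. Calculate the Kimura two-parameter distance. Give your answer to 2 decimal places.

0.30

Under the Kimura two-parameter model, d = −½ ln(1 − 2P − Q) − ¼ ln(1 − 2Q).
1 − 2P − Q = 0.672, giving −½ ln(0.672) = 0.198748.
1 − 2Q = 0.672, giving −¼ ln(0.672) = 0.099374.
d = 0.198748 + 0.099374 = 0.298122.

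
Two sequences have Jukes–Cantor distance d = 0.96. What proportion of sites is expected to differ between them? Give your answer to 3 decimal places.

0.541

p = (3/4)(1 − e^(−4d/3)) = 0.75 × (1 − e^(-1.28)) = 0.75 × (1 − 0.278037) = 0.541472.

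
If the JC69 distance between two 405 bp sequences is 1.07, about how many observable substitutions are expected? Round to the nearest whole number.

Invert JC69: p = (3/4)(1 − e^(−4d/3)) = 0.75 × (1 − e^(-1.426667)) = 0.75 × (1 − 0.240108) = 0.569919.
Expected differing sites = pL ≈ 0.569919 × 405 = 230.817195 ≈ 231.

231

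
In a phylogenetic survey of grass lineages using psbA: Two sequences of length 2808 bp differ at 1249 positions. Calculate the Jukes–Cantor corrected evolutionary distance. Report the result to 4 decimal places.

p = 1249/2808 ≈ 0.444801.
d = −(3/4) ln(1 − 4p/3) = −0.75 ln(1 − 0.593068) = −0.75 ln(0.406932)
  = −0.75 × (-0.899109) = 0.674332 substitutions/site.

0.6743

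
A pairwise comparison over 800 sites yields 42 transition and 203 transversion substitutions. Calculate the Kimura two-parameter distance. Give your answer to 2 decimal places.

P = 42/800 = 0.0525 and Q = 203/800 = 0.25375.
Under the Kimura two-parameter model, d = −½ ln(1 − 2P − Q) − ¼ ln(1 − 2Q).
1 − 2P − Q = 0.64125, giving −½ ln(0.64125) = 0.222168.
1 − 2Q = 0.4925, giving −¼ ln(0.4925) = 0.177065.
d = 0.222168 + 0.177065 = 0.399233.

0.40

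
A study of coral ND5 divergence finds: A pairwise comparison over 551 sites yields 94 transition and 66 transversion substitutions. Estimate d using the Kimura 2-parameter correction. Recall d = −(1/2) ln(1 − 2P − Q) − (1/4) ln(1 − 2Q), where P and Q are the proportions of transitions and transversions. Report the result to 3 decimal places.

P = 94/551 ≈ 0.170599 and Q = 66/551 ≈ 0.119782.
Under the Kimura two-parameter model, d = −½ ln(1 − 2P − Q) − ¼ ln(1 − 2Q).
1 − 2P − Q = 0.53902, giving −½ ln(0.53902) = 0.309001.
1 − 2Q = 0.760436, giving −¼ ln(0.760436) = 0.068466.
d = 0.309001 + 0.068466 = 0.377467.

0.377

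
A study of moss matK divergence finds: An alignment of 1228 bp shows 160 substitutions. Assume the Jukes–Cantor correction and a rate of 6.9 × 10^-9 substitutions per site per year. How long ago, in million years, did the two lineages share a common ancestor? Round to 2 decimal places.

10.37

p = 160/1228 ≈ 0.130293.
d = −(3/4) ln(1 − 4p/3) = −0.75 ln(1 − 0.173724) = −0.75 ln(0.826276)
  = −0.75 × (-0.190826) = 0.143120 substitutions/site.
Under a molecular clock d = 2μt, so t = d/(2μ) = 0.143120 / (2 × 6.9 × 10^-9) = 10.37 million years.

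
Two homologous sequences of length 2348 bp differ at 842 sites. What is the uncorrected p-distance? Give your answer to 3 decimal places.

p = 842/2348 = 0.358603… ≈ 0.359 (to 3 d.p.).

0.359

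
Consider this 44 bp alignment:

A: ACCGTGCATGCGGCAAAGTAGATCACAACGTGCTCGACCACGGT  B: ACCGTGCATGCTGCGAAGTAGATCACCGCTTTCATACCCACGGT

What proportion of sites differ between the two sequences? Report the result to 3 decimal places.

The sequences differ at 10 of 44 positions (sites 12, 15, 27, 28, 30, 32, 34, 35, 36, 37).
p = 10/44 = 0.227272… ≈ 0.227 (to 3 d.p.).

0.227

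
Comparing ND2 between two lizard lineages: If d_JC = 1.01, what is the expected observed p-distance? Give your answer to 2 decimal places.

p = (3/4)(1 − e^(−4d/3)) = 0.75 × (1 − e^(-1.346667)) = 0.75 × (1 − 0.260106) = 0.554921.

0.55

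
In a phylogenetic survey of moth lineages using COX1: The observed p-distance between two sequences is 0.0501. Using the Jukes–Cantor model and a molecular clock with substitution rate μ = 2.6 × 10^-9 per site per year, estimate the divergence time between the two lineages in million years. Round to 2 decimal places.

d = −(3/4) ln(1 − 4p/3) = −0.75 ln(1 − 0.0668) = −0.75 ln(0.9332)
  = −0.75 × (-0.069136) = 0.051852 substitutions/site.
Under a molecular clock d = 2μt, so t = d/(2μ) = 0.051852 / (2 × 2.6 × 10^-9) = 9.97 million years.

9.97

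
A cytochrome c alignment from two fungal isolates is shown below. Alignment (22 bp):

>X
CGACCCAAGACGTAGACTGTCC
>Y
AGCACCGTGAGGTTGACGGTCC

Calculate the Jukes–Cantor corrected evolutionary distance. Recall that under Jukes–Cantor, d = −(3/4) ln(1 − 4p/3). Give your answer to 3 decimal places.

The sequences differ at 8 of 22 sites (1, 3, 4, 7, 8, 11, 14, 18), so p = 8/22 ≈ 0.363636.
d = −(3/4) ln(1 − 4p/3) = −0.75 ln(1 − 0.484848) = −0.75 ln(0.515152)
  = −0.75 × (-0.663293) = 0.497470 substitutions/site.

0.497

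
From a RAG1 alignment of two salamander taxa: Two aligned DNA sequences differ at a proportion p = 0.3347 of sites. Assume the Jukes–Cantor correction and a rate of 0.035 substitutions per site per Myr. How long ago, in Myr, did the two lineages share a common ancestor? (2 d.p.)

6.33

d = −(3/4) ln(1 − 4p/3) = −0.75 ln(1 − 0.446267) = −0.75 ln(0.553733)
  = −0.75 × (-0.591073) = 0.443305 substitutions/site.
Under a molecular clock d = 2μt, so t = d/(2μ) = 0.443305 / (2 × 0.035) = 6.33 Myr.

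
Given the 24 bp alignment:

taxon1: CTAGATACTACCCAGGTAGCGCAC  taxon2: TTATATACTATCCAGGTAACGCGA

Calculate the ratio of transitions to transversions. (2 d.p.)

2.00

Transitions are A↔G and C↔T; transversions are all other mismatches.
Transitions: 4. Transversions: 2.
R = 4/2 = 2.00.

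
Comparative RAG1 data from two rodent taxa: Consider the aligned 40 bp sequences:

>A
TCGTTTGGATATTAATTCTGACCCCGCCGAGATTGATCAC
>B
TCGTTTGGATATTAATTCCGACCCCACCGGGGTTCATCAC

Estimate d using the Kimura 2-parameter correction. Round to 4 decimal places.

Of 40 sites, 4 differences are transitions and 1 are transversions, so P = 4/40 = 0.1 and Q = 1/40 = 0.025.
Under the Kimura two-parameter model, d = −½ ln(1 − 2P − Q) − ¼ ln(1 − 2Q).
1 − 2P − Q = 0.775, giving −½ ln(0.775) = 0.127446.
1 − 2Q = 0.95, giving −¼ ln(0.95) = 0.012823.
d = 0.127446 + 0.012823 = 0.140269.

0.1403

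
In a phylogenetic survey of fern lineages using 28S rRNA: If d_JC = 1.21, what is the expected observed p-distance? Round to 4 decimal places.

p = (3/4)(1 − e^(−4d/3)) = 0.75 × (1 − e^(-1.613333)) = 0.75 × (1 − 0.199222) = 0.600584.

0.6006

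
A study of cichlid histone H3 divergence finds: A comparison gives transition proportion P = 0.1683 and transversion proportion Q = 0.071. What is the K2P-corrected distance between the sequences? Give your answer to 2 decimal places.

Under the Kimura two-parameter model, d = −½ ln(1 − 2P − Q) − ¼ ln(1 − 2Q).
1 − 2P − Q = 0.5924, giving −½ ln(0.5924) = 0.261787.
1 − 2Q = 0.858, giving −¼ ln(0.858) = 0.038288.
d = 0.261787 + 0.038288 = 0.300075.

0.30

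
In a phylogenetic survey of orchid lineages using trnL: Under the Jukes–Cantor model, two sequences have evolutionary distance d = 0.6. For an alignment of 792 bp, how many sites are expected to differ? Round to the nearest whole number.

327

Invert JC69: p = (3/4)(1 − e^(−4d/3)) = 0.75 × (1 − e^(-0.8)) = 0.75 × (1 − 0.449329) = 0.413003.
Expected differing sites = pL ≈ 0.413003 × 792 = 327.098376 ≈ 327.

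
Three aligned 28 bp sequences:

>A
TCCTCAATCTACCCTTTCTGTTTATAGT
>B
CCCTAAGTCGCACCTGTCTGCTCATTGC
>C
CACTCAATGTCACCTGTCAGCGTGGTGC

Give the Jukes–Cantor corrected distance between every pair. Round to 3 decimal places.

d(A,B) = 0.556, d(A,C) = 0.724, d(B,C) = 0.485

A–B: 11/28 sites differ → p ≈ 0.392857, d = −0.75 ln(1 − 0.523809) = 0.556452 ≈ 0.556.
A–C: 13/28 sites differ → p ≈ 0.464286, d = −0.75 ln(1 − 0.619048) = 0.723811 ≈ 0.724.
B–C: 10/28 sites differ → p ≈ 0.357143, d = −0.75 ln(1 − 0.476191) = 0.484971 ≈ 0.485.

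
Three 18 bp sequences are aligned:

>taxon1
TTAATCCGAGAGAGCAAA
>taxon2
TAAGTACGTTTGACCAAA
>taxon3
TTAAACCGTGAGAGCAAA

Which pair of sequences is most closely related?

taxon1 and taxon3

taxon1–taxon2: 7/18 differ, p = 0.389, d = 0.548.
taxon1–taxon3: 2/18 differ, p = 0.111, d = 0.120.
taxon2–taxon3: 7/18 differ, p = 0.389, d = 0.548.
The smallest distance is between taxon1 and taxon3.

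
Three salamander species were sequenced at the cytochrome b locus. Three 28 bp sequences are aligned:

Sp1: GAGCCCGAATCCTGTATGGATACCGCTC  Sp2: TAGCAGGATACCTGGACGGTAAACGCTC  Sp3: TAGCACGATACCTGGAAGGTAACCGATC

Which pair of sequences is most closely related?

Sp1–Sp2: 10/28 differ, p = 0.357, d = 0.485.
Sp1–Sp3: 9/28 differ, p = 0.321, d = 0.420.
Sp2–Sp3: 4/28 differ, p = 0.143, d = 0.158.
The smallest distance is between Sp2 and Sp3.

Sp2 and Sp3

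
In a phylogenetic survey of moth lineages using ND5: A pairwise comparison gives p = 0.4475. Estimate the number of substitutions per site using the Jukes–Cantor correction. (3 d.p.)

d = −(3/4) ln(1 − 4p/3) = −0.75 ln(1 − 0.596667) = −0.75 ln(0.403333)
  = −0.75 × (-0.907993) = 0.680995 substitutions/site.

0.681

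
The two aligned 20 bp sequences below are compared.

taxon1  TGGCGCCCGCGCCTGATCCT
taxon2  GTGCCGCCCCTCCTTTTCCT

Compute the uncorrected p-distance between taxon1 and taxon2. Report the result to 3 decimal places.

0.400

The sequences differ at 8 of 20 positions (sites 1, 2, 5, 6, 9, 11, 15, 16).
p = 8/20 = 0.400.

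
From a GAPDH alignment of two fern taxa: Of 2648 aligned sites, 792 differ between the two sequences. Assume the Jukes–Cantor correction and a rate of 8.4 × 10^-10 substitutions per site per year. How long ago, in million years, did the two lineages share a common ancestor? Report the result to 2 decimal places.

p = 792/2648 ≈ 0.299094.
d = −(3/4) ln(1 − 4p/3) = −0.75 ln(1 − 0.398792) = −0.75 ln(0.601208)
  = −0.75 × (-0.508814) = 0.381611 substitutions/site.
Under a molecular clock d = 2μt, so t = d/(2μ) = 0.381611 / (2 × 8.4 × 10^-10) = 227.15 million years.

227.15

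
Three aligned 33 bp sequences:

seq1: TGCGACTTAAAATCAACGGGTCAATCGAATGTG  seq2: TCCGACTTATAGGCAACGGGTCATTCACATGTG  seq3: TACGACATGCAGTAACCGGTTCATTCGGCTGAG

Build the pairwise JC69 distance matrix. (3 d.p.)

seq1–seq2: 7/33 sites differ → p ≈ 0.212121, d = −0.75 ln(1 − 0.282828) = 0.249330 ≈ 0.249.
seq1–seq3: 12/33 sites differ → p ≈ 0.363636, d = −0.75 ln(1 − 0.484848) = 0.497470 ≈ 0.497.
seq2–seq3: 12/33 sites differ → p ≈ 0.363636, d = −0.75 ln(1 − 0.484848) = 0.497470 ≈ 0.497.

d(seq1,seq2) = 0.249, d(seq1,seq3) = 0.497, d(seq2,seq3) = 0.497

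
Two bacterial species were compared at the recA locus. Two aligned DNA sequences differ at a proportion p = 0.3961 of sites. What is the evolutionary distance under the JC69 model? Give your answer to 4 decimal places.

d = −(3/4) ln(1 − 4p/3) = −0.75 ln(1 − 0.528133) = −0.75 ln(0.471867)
  = −0.75 × (-0.751058) = 0.563294 substitutions/site.

0.5633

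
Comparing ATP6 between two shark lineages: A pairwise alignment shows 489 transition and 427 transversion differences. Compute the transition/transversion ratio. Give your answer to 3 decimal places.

1.145

R = 489/427 = 1.145199… ≈ 1.145 (to 3 d.p.).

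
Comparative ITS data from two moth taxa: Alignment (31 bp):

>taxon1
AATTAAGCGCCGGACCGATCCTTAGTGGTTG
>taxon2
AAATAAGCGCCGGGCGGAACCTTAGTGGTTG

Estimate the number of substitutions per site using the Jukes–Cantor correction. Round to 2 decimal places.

The sequences differ at 4 of 31 sites (3, 14, 16, 19), so p = 4/31 ≈ 0.129032.
d = −(3/4) ln(1 − 4p/3) = −0.75 ln(1 − 0.172043) = −0.75 ln(0.827957)
  = −0.75 × (-0.188794) = 0.141596 substitutions/site.

0.14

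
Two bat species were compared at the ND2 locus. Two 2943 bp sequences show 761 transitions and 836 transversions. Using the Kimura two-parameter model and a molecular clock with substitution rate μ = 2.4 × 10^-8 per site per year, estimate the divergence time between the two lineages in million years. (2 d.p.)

21.20

P = 761/2943 ≈ 0.25858 and Q = 836/2943 ≈ 0.284064.
Under the Kimura two-parameter model, d = −½ ln(1 − 2P − Q) − ¼ ln(1 − 2Q).
1 − 2P − Q = 0.198776, giving −½ ln(0.198776) = 0.807788.
1 − 2Q = 0.431872, giving −¼ ln(0.431872) = 0.209907.
d = 0.807788 + 0.209907 = 1.017695.
Under a molecular clock d = 2μt, so t = d/(2μ) = 1.017695 / (2 × 2.4 × 10^-8) = 21.20 million years.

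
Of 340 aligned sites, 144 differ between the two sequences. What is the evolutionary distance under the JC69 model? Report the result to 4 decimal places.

p = 144/340 ≈ 0.423529.
d = −(3/4) ln(1 − 4p/3) = −0.75 ln(1 − 0.564705) = −0.75 ln(0.435295)
  = −0.75 × (-0.831731) = 0.623798 substitutions/site.

0.6238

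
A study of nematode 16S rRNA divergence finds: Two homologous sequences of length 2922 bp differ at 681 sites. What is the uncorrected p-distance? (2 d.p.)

p = 681/2922 = 0.233059… ≈ 0.23 (to 2 d.p.).

0.23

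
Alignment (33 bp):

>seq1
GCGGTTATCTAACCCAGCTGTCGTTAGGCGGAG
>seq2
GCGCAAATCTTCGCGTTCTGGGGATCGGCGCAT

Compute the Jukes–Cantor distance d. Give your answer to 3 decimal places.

The sequences differ at 15 of 33 sites, so p = 15/33 ≈ 0.454545.
d = −(3/4) ln(1 − 4p/3) = −0.75 ln(1 − 0.60606) = −0.75 ln(0.39394)
  = −0.75 × (-0.931557) = 0.698668 substitutions/site.

0.699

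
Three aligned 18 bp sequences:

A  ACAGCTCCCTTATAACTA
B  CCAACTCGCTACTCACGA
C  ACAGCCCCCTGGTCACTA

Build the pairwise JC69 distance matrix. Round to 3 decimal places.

A–B: 7/18 sites differ → p ≈ 0.388889, d = −0.75 ln(1 − 0.518519) = 0.548166 ≈ 0.548.
A–C: 4/18 sites differ → p ≈ 0.222222, d = −0.75 ln(1 − 0.296296) = 0.263548 ≈ 0.264.
B–C: 7/18 sites differ → p ≈ 0.388889, d = −0.75 ln(1 − 0.518519) = 0.548166 ≈ 0.548.

d(A,B) = 0.548, d(A,C) = 0.264, d(B,C) = 0.548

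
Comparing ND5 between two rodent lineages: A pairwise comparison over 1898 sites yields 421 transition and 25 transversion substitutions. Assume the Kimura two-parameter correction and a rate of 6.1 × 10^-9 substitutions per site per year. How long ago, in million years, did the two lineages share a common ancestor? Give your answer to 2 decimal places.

25.56

P = 421/1898 ≈ 0.221812 and Q = 25/1898 ≈ 0.013172.
Under the Kimura two-parameter model, d = −½ ln(1 − 2P − Q) − ¼ ln(1 − 2Q).
1 − 2P − Q = 0.543204, giving −½ ln(0.543204) = 0.305135.
1 − 2Q = 0.973656, giving −¼ ln(0.973656) = 0.006674.
d = 0.305135 + 0.006674 = 0.311809.
Under a molecular clock d = 2μt, so t = d/(2μ) = 0.311809 / (2 × 6.1 × 10^-9) = 25.56 million years.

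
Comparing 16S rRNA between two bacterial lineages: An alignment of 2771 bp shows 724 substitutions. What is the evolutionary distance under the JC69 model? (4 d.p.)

0.3212

p = 724/2771 ≈ 0.261278.
d = −(3/4) ln(1 − 4p/3) = −0.75 ln(1 − 0.348371) = −0.75 ln(0.651629)
  = −0.75 × (-0.428280) = 0.321210 substitutions/site.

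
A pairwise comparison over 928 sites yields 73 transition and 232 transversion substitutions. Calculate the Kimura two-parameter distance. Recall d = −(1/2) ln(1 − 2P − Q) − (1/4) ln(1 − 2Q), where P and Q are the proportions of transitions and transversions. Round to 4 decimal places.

0.4348

P = 73/928 ≈ 0.078664 and Q = 232/928 = 0.25.
Under the Kimura two-parameter model, d = −½ ln(1 − 2P − Q) − ¼ ln(1 − 2Q).
1 − 2P − Q = 0.592672, giving −½ ln(0.592672) = 0.261557.
1 − 2Q = 0.5, giving −¼ ln(0.5) = 0.173287.
d = 0.261557 + 0.173287 = 0.434844.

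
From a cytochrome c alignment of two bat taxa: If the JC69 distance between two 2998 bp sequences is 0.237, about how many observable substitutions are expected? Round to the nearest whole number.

Invert JC69: p = (3/4)(1 − e^(−4d/3)) = 0.75 × (1 − e^(-0.316)) = 0.75 × (1 − 0.729059) = 0.203206.
Expected differing sites = pL ≈ 0.203206 × 2998 = 609.211588 ≈ 609.

609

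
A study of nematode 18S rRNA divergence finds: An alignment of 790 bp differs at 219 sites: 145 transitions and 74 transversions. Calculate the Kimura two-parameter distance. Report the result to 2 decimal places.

0.36

P = 145/790 ≈ 0.183544 and Q = 74/790 ≈ 0.093671.
Under the Kimura two-parameter model, d = −½ ln(1 − 2P − Q) − ¼ ln(1 − 2Q).
1 − 2P − Q = 0.539241, giving −½ ln(0.539241) = 0.308796.
1 − 2Q = 0.812658, giving −¼ ln(0.812658) = 0.051861.
d = 0.308796 + 0.051861 = 0.360657.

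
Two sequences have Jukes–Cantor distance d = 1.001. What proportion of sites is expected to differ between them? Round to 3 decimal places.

p = (3/4)(1 − e^(−4d/3)) = 0.75 × (1 − e^(-1.334667)) = 0.75 × (1 − 0.263246) = 0.552566.

0.553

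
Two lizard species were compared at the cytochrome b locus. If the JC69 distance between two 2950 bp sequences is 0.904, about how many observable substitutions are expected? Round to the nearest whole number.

1550

Invert JC69: p = (3/4)(1 − e^(−4d/3)) = 0.75 × (1 − e^(-1.205333)) = 0.75 × (1 − 0.299592) = 0.525306.
Expected differing sites = pL ≈ 0.525306 × 2950 = 1549.6527 ≈ 1550.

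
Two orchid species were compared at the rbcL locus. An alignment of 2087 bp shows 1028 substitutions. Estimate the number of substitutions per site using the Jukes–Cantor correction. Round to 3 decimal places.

p = 1028/2087 ≈ 0.492573.
d = −(3/4) ln(1 − 4p/3) = −0.75 ln(1 − 0.656764) = −0.75 ln(0.343236)
  = −0.75 × (-1.069337) = 0.802003 substitutions/site.

0.802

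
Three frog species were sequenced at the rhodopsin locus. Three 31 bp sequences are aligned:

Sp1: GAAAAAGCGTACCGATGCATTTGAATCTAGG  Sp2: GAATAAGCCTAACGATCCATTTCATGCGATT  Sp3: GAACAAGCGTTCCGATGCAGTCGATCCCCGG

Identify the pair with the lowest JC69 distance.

Sp1 and Sp3

Sp1–Sp2: 10/31 differ, p = 0.323, d = 0.422.
Sp1–Sp3: 8/31 differ, p = 0.258, d = 0.316.
Sp2–Sp3: 13/31 differ, p = 0.419, d = 0.614.
The smallest distance is between Sp1 and Sp3.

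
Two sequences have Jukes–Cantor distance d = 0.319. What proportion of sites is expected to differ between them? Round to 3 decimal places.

0.260

p = (3/4)(1 − e^(−4d/3)) = 0.75 × (1 − e^(-0.425333)) = 0.75 × (1 − 0.653552) = 0.259836.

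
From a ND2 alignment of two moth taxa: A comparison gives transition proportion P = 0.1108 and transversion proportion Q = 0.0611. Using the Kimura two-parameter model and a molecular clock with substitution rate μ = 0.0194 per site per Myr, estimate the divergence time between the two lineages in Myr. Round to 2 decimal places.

5.12

Under the Kimura two-parameter model, d = −½ ln(1 − 2P − Q) − ¼ ln(1 − 2Q).
1 − 2P − Q = 0.7173, giving −½ ln(0.7173) = 0.166131.
1 − 2Q = 0.8778, giving −¼ ln(0.8778) = 0.032584.
d = 0.166131 + 0.032584 = 0.198715.
Under a molecular clock d = 2μt, so t = d/(2μ) = 0.198715 / (2 × 0.0194) = 5.12 Myr.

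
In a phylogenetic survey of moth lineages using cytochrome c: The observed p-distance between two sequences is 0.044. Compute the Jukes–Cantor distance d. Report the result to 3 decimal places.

d = −(3/4) ln(1 − 4p/3) = −0.75 ln(1 − 0.058667) = −0.75 ln(0.941333)
  = −0.75 × (-0.060458) = 0.045344 substitutions/site.

0.045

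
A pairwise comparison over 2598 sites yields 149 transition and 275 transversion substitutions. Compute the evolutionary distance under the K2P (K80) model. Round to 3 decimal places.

P = 149/2598 ≈ 0.057352 and Q = 275/2598 ≈ 0.105851.
Under the Kimura two-parameter model, d = −½ ln(1 − 2P − Q) − ¼ ln(1 − 2Q).
1 − 2P − Q = 0.779445, giving −½ ln(0.779445) = 0.124587.
1 − 2Q = 0.788298, giving −¼ ln(0.788298) = 0.059470.
d = 0.124587 + 0.059470 = 0.184057.

0.184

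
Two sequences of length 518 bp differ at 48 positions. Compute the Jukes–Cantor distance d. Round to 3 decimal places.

0.099

p = 48/518 ≈ 0.092664.
d = −(3/4) ln(1 − 4p/3) = −0.75 ln(1 − 0.123552) = −0.75 ln(0.876448)
  = −0.75 × (-0.131878) = 0.098909 substitutions/site.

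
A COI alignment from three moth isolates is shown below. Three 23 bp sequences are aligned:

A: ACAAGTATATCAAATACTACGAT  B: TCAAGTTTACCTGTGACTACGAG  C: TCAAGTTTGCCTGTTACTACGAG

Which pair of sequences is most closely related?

B and C

A–B: 8/23 differ, p = 0.348, d = 0.467.
A–C: 8/23 differ, p = 0.348, d = 0.467.
B–C: 2/23 differ, p = 0.087, d = 0.092.
The smallest distance is between B and C.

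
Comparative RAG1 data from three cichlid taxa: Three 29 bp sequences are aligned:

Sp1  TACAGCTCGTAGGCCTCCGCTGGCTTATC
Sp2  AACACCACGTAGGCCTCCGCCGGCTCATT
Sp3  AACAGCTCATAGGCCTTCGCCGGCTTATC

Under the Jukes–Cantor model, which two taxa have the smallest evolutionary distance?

Sp1–Sp2: 6/29 differ, p = 0.207, d = 0.242.
Sp1–Sp3: 4/29 differ, p = 0.138, d = 0.152.
Sp2–Sp3: 6/29 differ, p = 0.207, d = 0.242.
The smallest distance is between Sp1 and Sp3.

Sp1 and Sp3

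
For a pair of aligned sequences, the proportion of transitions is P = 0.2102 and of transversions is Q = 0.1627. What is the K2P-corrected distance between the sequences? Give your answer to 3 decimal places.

Under the Kimura two-parameter model, d = −½ ln(1 − 2P − Q) − ¼ ln(1 − 2Q).
1 − 2P − Q = 0.4169, giving −½ ln(0.4169) = 0.437454.
1 − 2Q = 0.6746, giving −¼ ln(0.6746) = 0.098409.
d = 0.437454 + 0.098409 = 0.535863.

0.536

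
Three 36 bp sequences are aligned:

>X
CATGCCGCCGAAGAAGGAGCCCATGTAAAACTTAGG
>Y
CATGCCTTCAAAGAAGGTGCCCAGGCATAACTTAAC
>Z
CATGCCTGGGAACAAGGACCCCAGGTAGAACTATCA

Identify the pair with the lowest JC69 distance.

X and Y

X–Y: 9/36 differ, p = 0.250, d = 0.304.
X–Z: 11/36 differ, p = 0.306, d = 0.392.
Y–Z: 12/36 differ, p = 0.333, d = 0.441.
The smallest distance is between X and Y.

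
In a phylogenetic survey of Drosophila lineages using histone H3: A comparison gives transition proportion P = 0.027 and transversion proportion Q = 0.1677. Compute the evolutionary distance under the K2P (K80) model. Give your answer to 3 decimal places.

Under the Kimura two-parameter model, d = −½ ln(1 − 2P − Q) − ¼ ln(1 − 2Q).
1 − 2P − Q = 0.7783, giving −½ ln(0.7783) = 0.125322.
1 − 2Q = 0.6646, giving −¼ ln(0.6646) = 0.102142.
d = 0.125322 + 0.102142 = 0.227464.

0.227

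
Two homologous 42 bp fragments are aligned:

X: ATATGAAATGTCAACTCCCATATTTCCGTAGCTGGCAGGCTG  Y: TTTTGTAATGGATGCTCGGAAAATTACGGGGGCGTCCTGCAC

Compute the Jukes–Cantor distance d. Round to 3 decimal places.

The sequences differ at 21 of 42 sites, so p = 21/42 = 0.5.
d = −(3/4) ln(1 − 4p/3) = −0.75 ln(1 − 0.666667) = −0.75 ln(0.333333)
  = −0.75 × (-1.098613) = 0.823960 substitutions/site.

0.824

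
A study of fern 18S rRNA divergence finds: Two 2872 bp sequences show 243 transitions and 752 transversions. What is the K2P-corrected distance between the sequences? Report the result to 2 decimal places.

P = 243/2872 ≈ 0.08461 and Q = 752/2872 ≈ 0.261838.
Under the Kimura two-parameter model, d = −½ ln(1 − 2P − Q) − ¼ ln(1 − 2Q).
1 − 2P − Q = 0.568942, giving −½ ln(0.568942) = 0.281988.
1 − 2Q = 0.476324, giving −¼ ln(0.476324) = 0.185414.
d = 0.281988 + 0.185414 = 0.467402.

0.47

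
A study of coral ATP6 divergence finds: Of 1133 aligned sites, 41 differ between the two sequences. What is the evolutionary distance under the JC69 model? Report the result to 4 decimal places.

0.0371

p = 41/1133 ≈ 0.036187.
d = −(3/4) ln(1 − 4p/3) = −0.75 ln(1 − 0.048249) = −0.75 ln(0.951751)
  = −0.75 × (-0.049452) = 0.037089 substitutions/site.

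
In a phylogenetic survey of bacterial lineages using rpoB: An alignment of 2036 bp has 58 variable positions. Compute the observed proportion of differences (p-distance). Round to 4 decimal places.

p = 58/2036 = 0.028487… ≈ 0.0285 (to 4 d.p.).

0.0285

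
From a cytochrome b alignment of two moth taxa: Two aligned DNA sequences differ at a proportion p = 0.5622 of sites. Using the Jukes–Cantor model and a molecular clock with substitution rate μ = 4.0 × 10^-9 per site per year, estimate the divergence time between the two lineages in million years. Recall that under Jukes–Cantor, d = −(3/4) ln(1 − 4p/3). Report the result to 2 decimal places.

d = −(3/4) ln(1 − 4p/3) = −0.75 ln(1 − 0.7496) = −0.75 ln(0.2504)
  = −0.75 × (-1.384696) = 1.038522 substitutions/site.
Under a molecular clock d = 2μt, so t = d/(2μ) = 1.038522 / (2 × 4.0 × 10^-9) = 129.82 million years.

129.82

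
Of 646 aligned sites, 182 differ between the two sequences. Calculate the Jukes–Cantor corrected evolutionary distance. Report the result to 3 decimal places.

p = 182/646 ≈ 0.281734.
d = −(3/4) ln(1 − 4p/3) = −0.75 ln(1 − 0.375645) = −0.75 ln(0.624355)
  = −0.75 × (-0.471036) = 0.353277 substitutions/site.

0.353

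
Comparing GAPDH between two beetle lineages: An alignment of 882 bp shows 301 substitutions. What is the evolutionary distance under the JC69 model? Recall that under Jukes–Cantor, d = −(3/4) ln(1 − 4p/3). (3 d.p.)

0.455

p = 301/882 ≈ 0.34127.
d = −(3/4) ln(1 − 4p/3) = −0.75 ln(1 − 0.455027) = −0.75 ln(0.544973)
  = −0.75 × (-0.607019) = 0.455264 substitutions/site.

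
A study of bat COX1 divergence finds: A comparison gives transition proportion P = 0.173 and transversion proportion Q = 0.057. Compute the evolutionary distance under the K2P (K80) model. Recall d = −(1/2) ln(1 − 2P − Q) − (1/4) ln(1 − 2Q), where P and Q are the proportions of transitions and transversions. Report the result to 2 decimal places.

Under the Kimura two-parameter model, d = −½ ln(1 − 2P − Q) − ¼ ln(1 − 2Q).
1 − 2P − Q = 0.597, giving −½ ln(0.597) = 0.257919.
1 − 2Q = 0.886, giving −¼ ln(0.886) = 0.030260.
d = 0.257919 + 0.030260 = 0.288179.

0.29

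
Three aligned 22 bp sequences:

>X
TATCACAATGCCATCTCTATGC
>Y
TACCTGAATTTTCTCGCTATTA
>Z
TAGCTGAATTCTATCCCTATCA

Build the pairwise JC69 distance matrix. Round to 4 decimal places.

d(X,Y) = 0.6987, d(X,Z) = 0.4975, d(Y,Z) = 0.2708

X–Y: 10/22 sites differ → p ≈ 0.454545, d = −0.75 ln(1 − 0.60606) = 0.698667 ≈ 0.6987.
X–Z: 8/22 sites differ → p ≈ 0.363636, d = −0.75 ln(1 − 0.484848) = 0.497470 ≈ 0.4975.
Y–Z: 5/22 sites differ → p ≈ 0.227273, d = −0.75 ln(1 − 0.303031) = 0.270761 ≈ 0.2708.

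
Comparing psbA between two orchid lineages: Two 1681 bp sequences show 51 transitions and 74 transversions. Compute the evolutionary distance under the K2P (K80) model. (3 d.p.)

P = 51/1681 ≈ 0.030339 and Q = 74/1681 ≈ 0.044021.
Under the Kimura two-parameter model, d = −½ ln(1 − 2P − Q) − ¼ ln(1 − 2Q).
1 − 2P − Q = 0.895301, giving −½ ln(0.895301) = 0.055298.
1 − 2Q = 0.911958, giving −¼ ln(0.911958) = 0.023040.
d = 0.055298 + 0.023040 = 0.078338.

0.078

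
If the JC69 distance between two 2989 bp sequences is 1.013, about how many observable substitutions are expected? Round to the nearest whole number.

Invert JC69: p = (3/4)(1 − e^(−4d/3)) = 0.75 × (1 − e^(-1.350667)) = 0.75 × (1 − 0.259067) = 0.555700.
Expected differing sites = pL ≈ 0.555700 × 2989 = 1660.9873 ≈ 1661.

1661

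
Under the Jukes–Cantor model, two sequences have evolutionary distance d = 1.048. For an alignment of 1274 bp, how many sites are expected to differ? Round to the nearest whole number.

Invert JC69: p = (3/4)(1 − e^(−4d/3)) = 0.75 × (1 − e^(-1.397333)) = 0.75 × (1 − 0.247256) = 0.564558.
Expected differing sites = pL ≈ 0.564558 × 1274 = 719.246892 ≈ 719.

719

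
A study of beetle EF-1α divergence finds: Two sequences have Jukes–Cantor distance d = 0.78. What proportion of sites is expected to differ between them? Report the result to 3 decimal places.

p = (3/4)(1 − e^(−4d/3)) = 0.75 × (1 − e^(-1.04)) = 0.75 × (1 − 0.353455) = 0.484909.

0.485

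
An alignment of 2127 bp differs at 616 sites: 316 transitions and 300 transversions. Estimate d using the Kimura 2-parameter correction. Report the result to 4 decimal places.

P = 316/2127 ≈ 0.148566 and Q = 300/2127 ≈ 0.141044.
Under the Kimura two-parameter model, d = −½ ln(1 − 2P − Q) − ¼ ln(1 − 2Q).
1 − 2P − Q = 0.561824, giving −½ ln(0.561824) = 0.288283.
1 − 2Q = 0.717912, giving −¼ ln(0.717912) = 0.082852.
d = 0.288283 + 0.082852 = 0.371135.

0.3711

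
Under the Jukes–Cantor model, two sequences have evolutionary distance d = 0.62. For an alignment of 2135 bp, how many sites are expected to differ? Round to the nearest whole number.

901

Invert JC69: p = (3/4)(1 − e^(−4d/3)) = 0.75 × (1 − e^(-0.826667)) = 0.75 × (1 − 0.437505) = 0.421871.
Expected differing sites = pL ≈ 0.421871 × 2135 = 900.694585 ≈ 901.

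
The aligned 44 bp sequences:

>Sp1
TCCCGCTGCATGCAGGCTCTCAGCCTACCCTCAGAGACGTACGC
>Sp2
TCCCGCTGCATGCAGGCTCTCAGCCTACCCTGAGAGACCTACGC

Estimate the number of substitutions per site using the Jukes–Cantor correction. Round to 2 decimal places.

The sequences differ at 2 of 44 sites (32, 39), so p = 2/44 ≈ 0.045455.
d = −(3/4) ln(1 − 4p/3) = −0.75 ln(1 − 0.060607) = −0.75 ln(0.939393)
  = −0.75 × (-0.062521) = 0.046891 substitutions/site.

0.05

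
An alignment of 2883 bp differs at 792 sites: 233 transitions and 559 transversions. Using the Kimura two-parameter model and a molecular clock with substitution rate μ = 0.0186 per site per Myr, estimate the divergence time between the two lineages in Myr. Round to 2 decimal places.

P = 233/2883 ≈ 0.080819 and Q = 559/2883 ≈ 0.193895.
Under the Kimura two-parameter model, d = −½ ln(1 − 2P − Q) − ¼ ln(1 − 2Q).
1 − 2P − Q = 0.644467, giving −½ ln(0.644467) = 0.219666.
1 − 2Q = 0.61221, giving −¼ ln(0.61221) = 0.122670.
d = 0.219666 + 0.122670 = 0.342336.
Under a molecular clock d = 2μt, so t = d/(2μ) = 0.342336 / (2 × 0.0186) = 9.20 Myr.

9.20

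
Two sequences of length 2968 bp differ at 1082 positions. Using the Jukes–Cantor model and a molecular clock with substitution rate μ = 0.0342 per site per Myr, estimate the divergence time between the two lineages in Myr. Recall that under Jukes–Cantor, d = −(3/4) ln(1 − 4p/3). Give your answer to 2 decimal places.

7.30

p = 1082/2968 ≈ 0.364555.
d = −(3/4) ln(1 − 4p/3) = −0.75 ln(1 − 0.486073) = −0.75 ln(0.513927)
  = −0.75 × (-0.665674) = 0.499256 substitutions/site.
Under a molecular clock d = 2μt, so t = d/(2μ) = 0.499256 / (2 × 0.0342) = 7.30 Myr.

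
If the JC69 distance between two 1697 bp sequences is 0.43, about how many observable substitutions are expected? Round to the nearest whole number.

Invert JC69: p = (3/4)(1 − e^(−4d/3)) = 0.75 × (1 − e^(-0.573333)) = 0.75 × (1 − 0.563644) = 0.327267.
Expected differing sites = pL ≈ 0.327267 × 1697 = 555.372099 ≈ 555.

555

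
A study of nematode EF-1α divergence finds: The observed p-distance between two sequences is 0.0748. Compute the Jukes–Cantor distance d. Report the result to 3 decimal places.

0.079

d = −(3/4) ln(1 − 4p/3) = −0.75 ln(1 − 0.099733) = −0.75 ln(0.900267)
  = −0.75 × (-0.105064) = 0.078798 substitutions/site.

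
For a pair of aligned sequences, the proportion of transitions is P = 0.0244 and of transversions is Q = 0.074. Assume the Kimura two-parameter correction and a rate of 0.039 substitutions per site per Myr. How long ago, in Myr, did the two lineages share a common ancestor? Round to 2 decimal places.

1.35

Under the Kimura two-parameter model, d = −½ ln(1 − 2P − Q) − ¼ ln(1 − 2Q).
1 − 2P − Q = 0.8772, giving −½ ln(0.8772) = 0.065510.
1 − 2Q = 0.852, giving −¼ ln(0.852) = 0.040042.
d = 0.065510 + 0.040042 = 0.105552.
Under a molecular clock d = 2μt, so t = d/(2μ) = 0.105552 / (2 × 0.039) = 1.35 Myr.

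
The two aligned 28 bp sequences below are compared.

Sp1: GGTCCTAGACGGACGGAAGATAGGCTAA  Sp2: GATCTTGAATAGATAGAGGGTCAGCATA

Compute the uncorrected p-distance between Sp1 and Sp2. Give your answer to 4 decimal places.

0.5000

The sequences differ at 14 of 28 positions.
p = 14/28 = 0.5000.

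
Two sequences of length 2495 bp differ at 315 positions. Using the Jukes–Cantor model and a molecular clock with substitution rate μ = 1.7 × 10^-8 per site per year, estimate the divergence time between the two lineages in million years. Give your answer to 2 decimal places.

p = 315/2495 ≈ 0.126253.
d = −(3/4) ln(1 − 4p/3) = −0.75 ln(1 − 0.168337) = −0.75 ln(0.831663)
  = −0.75 × (-0.184328) = 0.138246 substitutions/site.
Under a molecular clock d = 2μt, so t = d/(2μ) = 0.138246 / (2 × 1.7 × 10^-8) = 4.07 million years.

4.07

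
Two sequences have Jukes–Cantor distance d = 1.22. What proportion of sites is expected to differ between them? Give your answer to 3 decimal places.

p = (3/4)(1 − e^(−4d/3)) = 0.75 × (1 − e^(-1.626667)) = 0.75 × (1 − 0.196584) = 0.602562.

0.603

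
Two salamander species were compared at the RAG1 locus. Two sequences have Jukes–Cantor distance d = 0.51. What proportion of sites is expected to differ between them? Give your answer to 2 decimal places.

p = (3/4)(1 − e^(−4d/3)) = 0.75 × (1 − e^(-0.68)) = 0.75 × (1 − 0.506617) = 0.370037.

0.37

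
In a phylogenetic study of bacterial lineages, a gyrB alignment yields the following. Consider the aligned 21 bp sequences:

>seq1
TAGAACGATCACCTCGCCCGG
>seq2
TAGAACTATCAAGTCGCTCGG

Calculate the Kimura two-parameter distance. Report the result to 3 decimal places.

Of 21 sites, 1 differences are transitions and 3 are transversions, so P = 1/21 ≈ 0.047619 and Q = 3/21 ≈ 0.142857.
Under the Kimura two-parameter model, d = −½ ln(1 − 2P − Q) − ¼ ln(1 − 2Q).
1 − 2P − Q = 0.761905, giving −½ ln(0.761905) = 0.135967.
1 − 2Q = 0.714286, giving −¼ ln(0.714286) = 0.084118.
d = 0.135967 + 0.084118 = 0.220085.

0.220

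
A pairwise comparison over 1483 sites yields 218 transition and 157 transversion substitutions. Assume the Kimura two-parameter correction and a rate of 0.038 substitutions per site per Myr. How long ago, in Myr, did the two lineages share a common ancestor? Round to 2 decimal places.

P = 218/1483 ≈ 0.146999 and Q = 157/1483 ≈ 0.105866.
Under the Kimura two-parameter model, d = −½ ln(1 − 2P − Q) − ¼ ln(1 − 2Q).
1 − 2P − Q = 0.600136, giving −½ ln(0.600136) = 0.255299.
1 − 2Q = 0.788268, giving −¼ ln(0.788268) = 0.059479.
d = 0.255299 + 0.059479 = 0.314778.
Under a molecular clock d = 2μt, so t = d/(2μ) = 0.314778 / (2 × 0.038) = 4.14 Myr.

4.14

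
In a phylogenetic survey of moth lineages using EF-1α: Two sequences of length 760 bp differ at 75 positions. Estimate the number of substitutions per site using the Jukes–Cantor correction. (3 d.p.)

p = 75/760 ≈ 0.098684.
d = −(3/4) ln(1 − 4p/3) = −0.75 ln(1 − 0.131579) = −0.75 ln(0.868421)
  = −0.75 × (-0.141079) = 0.105809 substitutions/site.

0.106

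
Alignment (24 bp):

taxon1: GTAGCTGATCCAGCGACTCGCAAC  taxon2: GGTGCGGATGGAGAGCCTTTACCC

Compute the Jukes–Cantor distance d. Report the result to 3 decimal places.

0.824

The sequences differ at 12 of 24 sites, so p = 12/24 = 0.5.
d = −(3/4) ln(1 − 4p/3) = −0.75 ln(1 − 0.666667) = −0.75 ln(0.333333)
  = −0.75 × (-1.098613) = 0.823960 substitutions/site.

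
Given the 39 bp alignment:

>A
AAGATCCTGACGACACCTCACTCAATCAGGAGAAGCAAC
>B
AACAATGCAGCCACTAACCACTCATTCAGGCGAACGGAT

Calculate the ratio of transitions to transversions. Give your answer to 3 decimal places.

0.636

Transitions are A↔G and C↔T; transversions are all other mismatches.
Transitions: 7. Transversions: 11.
R = 7/11 = 0.636363… ≈ 0.636 (to 3 d.p.).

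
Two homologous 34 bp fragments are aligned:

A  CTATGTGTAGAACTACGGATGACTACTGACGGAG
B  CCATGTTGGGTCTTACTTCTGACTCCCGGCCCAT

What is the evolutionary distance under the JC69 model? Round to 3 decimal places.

0.741

The sequences differ at 16 of 34 sites, so p = 16/34 ≈ 0.470588.
d = −(3/4) ln(1 − 4p/3) = −0.75 ln(1 − 0.627451) = −0.75 ln(0.372549)
  = −0.75 × (-0.987387) = 0.740540 substitutions/site.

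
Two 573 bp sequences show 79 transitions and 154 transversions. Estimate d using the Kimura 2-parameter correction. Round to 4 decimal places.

P = 79/573 ≈ 0.137871 and Q = 154/573 ≈ 0.268761.
Under the Kimura two-parameter model, d = −½ ln(1 − 2P − Q) − ¼ ln(1 − 2Q).
1 − 2P − Q = 0.455497, giving −½ ln(0.455497) = 0.393183.
1 − 2Q = 0.462478, giving −¼ ln(0.462478) = 0.192789.
d = 0.393183 + 0.192789 = 0.585972.

0.5860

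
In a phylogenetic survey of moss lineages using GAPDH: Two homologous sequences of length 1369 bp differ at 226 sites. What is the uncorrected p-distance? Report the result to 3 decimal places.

p = 226/1369 = 0.165084… ≈ 0.165 (to 3 d.p.).

0.165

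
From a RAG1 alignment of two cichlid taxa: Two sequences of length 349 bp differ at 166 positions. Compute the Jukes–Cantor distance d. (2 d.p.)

0.75

p = 166/349 ≈ 0.475645.
d = −(3/4) ln(1 − 4p/3) = −0.75 ln(1 − 0.634193) = −0.75 ln(0.365807)
  = −0.75 × (-1.005649) = 0.754237 substitutions/site.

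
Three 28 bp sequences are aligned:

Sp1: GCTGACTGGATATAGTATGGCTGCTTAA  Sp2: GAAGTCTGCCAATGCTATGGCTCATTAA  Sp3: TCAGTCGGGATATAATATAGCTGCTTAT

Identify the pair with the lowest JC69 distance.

Sp1–Sp2: 10/28 differ, p = 0.357, d = 0.485.
Sp1–Sp3: 7/28 differ, p = 0.250, d = 0.304.
Sp2–Sp3: 12/28 differ, p = 0.429, d = 0.635.
The smallest distance is between Sp1 and Sp3.

Sp1 and Sp3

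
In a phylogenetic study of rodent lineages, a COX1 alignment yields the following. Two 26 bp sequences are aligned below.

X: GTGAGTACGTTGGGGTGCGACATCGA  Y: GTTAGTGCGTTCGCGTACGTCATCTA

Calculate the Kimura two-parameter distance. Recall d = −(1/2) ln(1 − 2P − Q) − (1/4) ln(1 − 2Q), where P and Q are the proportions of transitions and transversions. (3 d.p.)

0.334

Of 26 sites, 2 differences are transitions and 5 are transversions, so P = 2/26 ≈ 0.076923 and Q = 5/26 ≈ 0.192308.
Under the Kimura two-parameter model, d = −½ ln(1 − 2P − Q) − ¼ ln(1 − 2Q).
1 − 2P − Q = 0.653846, giving −½ ln(0.653846) = 0.212442.
1 − 2Q = 0.615384, giving −¼ ln(0.615384) = 0.121377.
d = 0.212442 + 0.121377 = 0.333819.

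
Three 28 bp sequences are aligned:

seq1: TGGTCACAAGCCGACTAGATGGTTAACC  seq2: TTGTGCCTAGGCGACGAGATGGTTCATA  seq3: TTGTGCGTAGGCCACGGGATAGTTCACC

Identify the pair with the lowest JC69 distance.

seq2 and seq3

seq1–seq2: 9/28 differ, p = 0.321, d = 0.420.
seq1–seq3: 11/28 differ, p = 0.393, d = 0.556.
seq2–seq3: 6/28 differ, p = 0.214, d = 0.252.
The smallest distance is between seq2 and seq3.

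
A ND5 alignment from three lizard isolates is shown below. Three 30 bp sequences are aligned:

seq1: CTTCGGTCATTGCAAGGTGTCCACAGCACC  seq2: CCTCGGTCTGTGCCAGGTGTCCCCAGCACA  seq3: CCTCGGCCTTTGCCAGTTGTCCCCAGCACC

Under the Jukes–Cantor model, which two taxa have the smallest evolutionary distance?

seq2 and seq3

seq1–seq2: 6/30 differ, p = 0.200, d = 0.233.
seq1–seq3: 6/30 differ, p = 0.200, d = 0.233.
seq2–seq3: 4/30 differ, p = 0.133, d = 0.147.
The smallest distance is between seq2 and seq3.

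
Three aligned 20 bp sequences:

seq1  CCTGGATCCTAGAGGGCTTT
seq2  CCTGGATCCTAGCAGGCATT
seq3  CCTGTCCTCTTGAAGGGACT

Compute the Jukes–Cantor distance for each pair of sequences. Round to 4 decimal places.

seq1–seq2: 3/20 sites differ → p = 0.15, d = −0.75 ln(1 − 0.2) = 0.167358 ≈ 0.1674.
seq1–seq3: 9/20 sites differ → p = 0.45, d = −0.75 ln(1 − 0.6) = 0.687218 ≈ 0.6872.
seq2–seq3: 8/20 sites differ → p = 0.4, d = −0.75 ln(1 − 0.533333) = 0.571605 ≈ 0.5716.

d(seq1,seq2) = 0.1674, d(seq1,seq3) = 0.6872, d(seq2,seq3) = 0.5716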